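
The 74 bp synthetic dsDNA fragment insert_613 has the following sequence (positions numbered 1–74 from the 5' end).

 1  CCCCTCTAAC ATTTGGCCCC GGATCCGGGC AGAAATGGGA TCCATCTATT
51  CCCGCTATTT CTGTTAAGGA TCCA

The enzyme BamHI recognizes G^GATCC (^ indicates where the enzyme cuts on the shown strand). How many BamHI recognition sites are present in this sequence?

GGATCC occurs starting at positions 21, 38, 68.
BamHI cuts at 3 sites.

3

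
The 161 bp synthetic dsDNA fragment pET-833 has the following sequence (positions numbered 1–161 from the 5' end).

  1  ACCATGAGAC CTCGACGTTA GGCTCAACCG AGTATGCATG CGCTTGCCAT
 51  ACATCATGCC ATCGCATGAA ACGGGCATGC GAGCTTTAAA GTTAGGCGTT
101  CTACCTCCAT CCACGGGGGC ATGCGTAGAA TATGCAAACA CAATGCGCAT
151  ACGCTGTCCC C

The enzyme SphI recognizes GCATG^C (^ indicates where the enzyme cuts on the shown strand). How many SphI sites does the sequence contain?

GCATGC occurs starting at positions 36, 75, 119.
SphI cuts at 3 sites.

3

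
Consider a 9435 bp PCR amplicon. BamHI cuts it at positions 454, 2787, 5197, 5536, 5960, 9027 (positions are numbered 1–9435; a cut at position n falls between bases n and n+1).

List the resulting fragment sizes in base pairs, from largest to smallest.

Linear molecule, 6 cuts → 7 fragments:
  454 − 0 = 454 bp
  2787 − 454 = 2333 bp
  5197 − 2787 = 2410 bp
  5536 − 5197 = 339 bp
  5960 − 5536 = 424 bp
  9027 − 5960 = 3067 bp
  9435 − 9027 = 408 bp
Sorted largest to smallest: 3067, 2410, 2333, 454, 424, 408, 339 bp.

3067, 2410, 2333, 454, 424, 408, 339 bp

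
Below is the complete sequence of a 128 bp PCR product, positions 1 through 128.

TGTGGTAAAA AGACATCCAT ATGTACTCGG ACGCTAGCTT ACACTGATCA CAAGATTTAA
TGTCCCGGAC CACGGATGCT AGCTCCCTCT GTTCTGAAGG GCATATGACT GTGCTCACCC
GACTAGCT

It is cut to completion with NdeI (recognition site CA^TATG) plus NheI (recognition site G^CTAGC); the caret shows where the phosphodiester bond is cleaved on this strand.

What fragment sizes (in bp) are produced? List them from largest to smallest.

NdeI sites (CATATG) start at positions 18, 102.
NdeI cuts after base 2 of each site, so after positions 19, 103.
NheI sites (GCTAGC) start at positions 33, 78.
NheI cuts after the first base of each site, so after positions 33, 78.
Combined cut positions: 19, 33, 78, 103.
Linear molecule, 4 cuts → 5 fragments:
  1–19 → 19 bp
  20–33 → 14 bp
  34–78 → 45 bp
  79–103 → 25 bp
  104–128 → 25 bp
Sorted largest to smallest: 45, 25, 25, 19, 14 bp.

45, 25, 25, 19, 14 bp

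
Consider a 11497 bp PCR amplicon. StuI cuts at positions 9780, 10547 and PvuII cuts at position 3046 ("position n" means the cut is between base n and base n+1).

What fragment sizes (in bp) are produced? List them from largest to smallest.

Combined cut positions (sorted): 3046, 9780, 10547.
Linear molecule, 3 cuts → 4 fragments:
  3046 − 0 = 3046 bp
  9780 − 3046 = 6734 bp
  10547 − 9780 = 767 bp
  11497 − 10547 = 950 bp
Sorted largest to smallest: 6734, 3046, 950, 767 bp.

6734, 3046, 950, 767 bp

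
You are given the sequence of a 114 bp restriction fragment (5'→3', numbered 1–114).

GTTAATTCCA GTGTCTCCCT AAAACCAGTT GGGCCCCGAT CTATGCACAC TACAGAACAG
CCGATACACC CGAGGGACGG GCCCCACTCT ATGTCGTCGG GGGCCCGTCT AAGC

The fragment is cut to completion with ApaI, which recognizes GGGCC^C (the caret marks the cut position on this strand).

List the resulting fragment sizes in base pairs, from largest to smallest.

48, 35, 22, 9 bp

ApaI sites (GGGCCC) start at positions 31, 79, 101.
ApaI cuts after base 5 of each site (before the last base), so after positions 35, 83, 105.
Linear molecule, 3 cuts → 4 fragments:
  1–35 → 35 bp
  36–83 → 48 bp
  84–105 → 22 bp
  106–114 → 9 bp
Sorted largest to smallest: 48, 35, 22, 9 bp.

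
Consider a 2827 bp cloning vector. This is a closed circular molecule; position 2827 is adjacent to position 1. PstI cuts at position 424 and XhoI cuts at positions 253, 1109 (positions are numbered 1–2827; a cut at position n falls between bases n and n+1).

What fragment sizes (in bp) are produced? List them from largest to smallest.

Combined cut positions (sorted): 253, 424, 1109.
Circular molecule, 3 cuts → 3 fragments:
  424 − 253 = 171 bp
  1109 − 424 = 685 bp
  wrap: 2827 − 1109 + 253 = 1971 bp
Sorted largest to smallest: 1971, 685, 171 bp.

1971, 685, 171 bp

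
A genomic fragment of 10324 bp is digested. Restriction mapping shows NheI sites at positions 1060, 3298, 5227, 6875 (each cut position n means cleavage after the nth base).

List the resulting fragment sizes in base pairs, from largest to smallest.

Linear molecule, 4 cuts → 5 fragments:
  1060 − 0 = 1060 bp
  3298 − 1060 = 2238 bp
  5227 − 3298 = 1929 bp
  6875 − 5227 = 1648 bp
  10324 − 6875 = 3449 bp
Sorted largest to smallest: 3449, 2238, 1929, 1648, 1060 bp.

3449, 2238, 1929, 1648, 1060 bp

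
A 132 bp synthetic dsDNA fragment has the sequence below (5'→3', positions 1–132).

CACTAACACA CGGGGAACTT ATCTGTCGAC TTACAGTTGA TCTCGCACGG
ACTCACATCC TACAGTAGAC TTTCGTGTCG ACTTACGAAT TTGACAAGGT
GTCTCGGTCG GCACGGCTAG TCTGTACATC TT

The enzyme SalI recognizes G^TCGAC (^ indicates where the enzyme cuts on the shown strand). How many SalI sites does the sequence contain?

2

GTCGAC occurs starting at positions 25, 77.
SalI cuts at 2 sites.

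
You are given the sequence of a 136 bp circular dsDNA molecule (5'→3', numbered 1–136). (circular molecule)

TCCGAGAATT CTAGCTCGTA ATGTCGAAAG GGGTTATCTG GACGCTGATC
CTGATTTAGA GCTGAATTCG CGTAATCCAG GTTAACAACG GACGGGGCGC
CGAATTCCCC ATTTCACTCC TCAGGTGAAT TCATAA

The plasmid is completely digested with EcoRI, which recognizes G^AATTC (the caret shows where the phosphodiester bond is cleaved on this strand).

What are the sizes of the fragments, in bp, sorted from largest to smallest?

EcoRI sites (GAATTC) start at positions 6, 64, 102, 127.
EcoRI cuts after the first base of each site, so after positions 6, 64, 102, 127.
Circular molecule, 4 cuts → 4 fragments:
  7–64 → 58 bp
  65–102 → 38 bp
  103–127 → 25 bp
  128–136 then 1–6 → 9 + 6 = 15 bp
Sorted largest to smallest: 58, 38, 25, 15 bp.

58, 38, 25, 15 bp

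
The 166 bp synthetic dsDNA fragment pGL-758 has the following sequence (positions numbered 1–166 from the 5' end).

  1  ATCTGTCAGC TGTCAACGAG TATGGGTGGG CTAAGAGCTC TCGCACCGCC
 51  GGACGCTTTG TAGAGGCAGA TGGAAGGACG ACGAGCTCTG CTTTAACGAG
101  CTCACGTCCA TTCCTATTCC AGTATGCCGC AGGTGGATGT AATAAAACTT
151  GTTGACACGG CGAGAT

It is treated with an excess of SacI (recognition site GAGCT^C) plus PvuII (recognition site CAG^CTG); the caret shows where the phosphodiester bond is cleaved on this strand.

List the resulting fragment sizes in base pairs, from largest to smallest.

SacI sites (GAGCTC) start at positions 35, 83, 98.
SacI cuts after base 5 of each site (before the last base), so after positions 39, 87, 102.
The PvuII site (CAGCTG) starts at position 7.
PvuII cuts after base 3 of each site, so after position 9.
Combined cut positions: 9, 39, 87, 102.
Linear molecule, 4 cuts → 5 fragments:
  1–9 → 9 bp
  10–39 → 30 bp
  40–87 → 48 bp
  88–102 → 15 bp
  103–166 → 64 bp
Sorted largest to smallest: 64, 48, 30, 15, 9 bp.

64, 48, 30, 15, 9 bp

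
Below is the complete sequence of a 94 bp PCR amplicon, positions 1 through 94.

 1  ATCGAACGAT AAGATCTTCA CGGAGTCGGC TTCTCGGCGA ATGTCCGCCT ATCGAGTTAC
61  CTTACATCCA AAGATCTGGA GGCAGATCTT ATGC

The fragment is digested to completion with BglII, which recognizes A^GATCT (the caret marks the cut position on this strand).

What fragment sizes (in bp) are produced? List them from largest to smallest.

BglII sites (AGATCT) start at positions 12, 72, 84.
BglII cuts after the first base of each site, so after positions 12, 72, 84.
Linear molecule, 3 cuts → 4 fragments:
  1–12 → 12 bp
  13–72 → 60 bp
  73–84 → 12 bp
  85–94 → 10 bp
Sorted largest to smallest: 60, 12, 12, 10 bp.

60, 12, 12, 10 bp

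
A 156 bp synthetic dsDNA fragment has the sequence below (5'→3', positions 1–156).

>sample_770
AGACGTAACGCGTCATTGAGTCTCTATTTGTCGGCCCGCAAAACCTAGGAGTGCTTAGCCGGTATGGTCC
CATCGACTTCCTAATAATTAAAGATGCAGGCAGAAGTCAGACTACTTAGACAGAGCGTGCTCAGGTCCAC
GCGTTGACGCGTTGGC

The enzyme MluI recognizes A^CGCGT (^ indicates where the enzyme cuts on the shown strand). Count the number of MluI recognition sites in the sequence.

ACGCGT occurs starting at positions 8, 139, 147.
MluI cuts at 3 sites.

3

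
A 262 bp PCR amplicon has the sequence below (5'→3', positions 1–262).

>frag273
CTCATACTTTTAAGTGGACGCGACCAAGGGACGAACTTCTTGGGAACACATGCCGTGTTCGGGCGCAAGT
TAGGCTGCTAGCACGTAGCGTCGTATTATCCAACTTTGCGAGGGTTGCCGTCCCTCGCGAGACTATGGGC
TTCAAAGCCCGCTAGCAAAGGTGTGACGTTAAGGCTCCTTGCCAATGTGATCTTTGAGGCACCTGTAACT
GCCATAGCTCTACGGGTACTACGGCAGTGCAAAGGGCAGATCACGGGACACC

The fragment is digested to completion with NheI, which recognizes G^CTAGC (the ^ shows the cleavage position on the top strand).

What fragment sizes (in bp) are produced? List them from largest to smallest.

NheI sites (GCTAGC) start at positions 77, 151.
NheI cuts after the first base of each site, so after positions 77, 151.
Linear molecule, 2 cuts → 3 fragments:
  1–77 → 77 bp
  78–151 → 74 bp
  152–262 → 111 bp
Sorted largest to smallest: 111, 77, 74 bp.

111, 77, 74 bp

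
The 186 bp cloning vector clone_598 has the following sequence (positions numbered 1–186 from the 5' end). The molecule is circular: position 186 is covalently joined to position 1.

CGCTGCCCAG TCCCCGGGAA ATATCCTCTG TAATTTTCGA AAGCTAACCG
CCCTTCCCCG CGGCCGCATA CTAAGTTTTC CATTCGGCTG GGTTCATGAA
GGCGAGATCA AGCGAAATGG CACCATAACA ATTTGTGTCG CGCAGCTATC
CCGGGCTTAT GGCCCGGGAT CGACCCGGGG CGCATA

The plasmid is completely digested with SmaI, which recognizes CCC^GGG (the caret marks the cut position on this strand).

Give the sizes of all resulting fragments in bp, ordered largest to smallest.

SmaI sites (CCCGGG) start at positions 13, 150, 163, 174.
SmaI cuts after base 3 of each site, so after positions 15, 152, 165, 176.
Circular molecule, 4 cuts → 4 fragments:
  16–152 → 137 bp
  153–165 → 13 bp
  166–176 → 11 bp
  177–186 then 1–15 → 10 + 15 = 25 bp
Sorted largest to smallest: 137, 25, 13, 11 bp.

137, 25, 13, 11 bp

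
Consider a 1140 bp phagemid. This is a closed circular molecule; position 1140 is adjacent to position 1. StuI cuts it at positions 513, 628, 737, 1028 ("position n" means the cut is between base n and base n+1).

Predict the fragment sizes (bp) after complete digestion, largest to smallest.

625, 291, 115, 109 bp

Circular molecule, 4 cuts → 4 fragments:
  628 − 513 = 115 bp
  737 − 628 = 109 bp
  1028 − 737 = 291 bp
  wrap: 1140 − 1028 + 513 = 625 bp
Sorted largest to smallest: 625, 291, 115, 109 bp.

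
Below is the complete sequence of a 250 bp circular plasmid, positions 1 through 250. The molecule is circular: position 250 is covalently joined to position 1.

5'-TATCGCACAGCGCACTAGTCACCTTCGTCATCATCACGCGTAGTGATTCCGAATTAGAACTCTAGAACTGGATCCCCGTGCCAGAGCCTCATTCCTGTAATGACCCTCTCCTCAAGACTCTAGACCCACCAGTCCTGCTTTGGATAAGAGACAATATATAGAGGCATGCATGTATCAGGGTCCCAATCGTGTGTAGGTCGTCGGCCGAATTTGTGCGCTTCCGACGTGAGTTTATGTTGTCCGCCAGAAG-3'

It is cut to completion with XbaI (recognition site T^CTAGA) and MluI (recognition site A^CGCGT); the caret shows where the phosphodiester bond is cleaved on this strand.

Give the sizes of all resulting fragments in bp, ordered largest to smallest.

XbaI sites (TCTAGA) start at positions 61, 119.
XbaI cuts after the first base of each site, so after positions 61, 119.
The MluI site (ACGCGT) starts at position 36.
MluI cuts after the first base of each site, so after position 36.
Combined cut positions: 36, 61, 119.
Circular molecule, 3 cuts → 3 fragments:
  37–61 → 25 bp
  62–119 → 58 bp
  120–250 then 1–36 → 131 + 36 = 167 bp
Sorted largest to smallest: 167, 58, 25 bp.

167, 58, 25 bp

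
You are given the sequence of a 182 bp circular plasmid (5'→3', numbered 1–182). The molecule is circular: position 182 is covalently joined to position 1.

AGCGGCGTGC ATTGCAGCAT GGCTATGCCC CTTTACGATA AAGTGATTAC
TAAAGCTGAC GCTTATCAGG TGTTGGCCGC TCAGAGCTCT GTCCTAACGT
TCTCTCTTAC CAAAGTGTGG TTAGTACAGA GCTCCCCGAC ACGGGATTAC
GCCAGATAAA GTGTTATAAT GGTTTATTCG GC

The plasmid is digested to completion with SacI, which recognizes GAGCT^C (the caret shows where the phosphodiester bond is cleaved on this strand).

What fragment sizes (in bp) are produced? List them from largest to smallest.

137, 45 bp

SacI sites (GAGCTC) start at positions 84, 129.
SacI cuts after base 5 of each site (before the last base), so after positions 88, 133.
Circular molecule, 2 cuts → 2 fragments:
  89–133 → 45 bp
  134–182 then 1–88 → 49 + 88 = 137 bp
Sorted largest to smallest: 137, 45 bp.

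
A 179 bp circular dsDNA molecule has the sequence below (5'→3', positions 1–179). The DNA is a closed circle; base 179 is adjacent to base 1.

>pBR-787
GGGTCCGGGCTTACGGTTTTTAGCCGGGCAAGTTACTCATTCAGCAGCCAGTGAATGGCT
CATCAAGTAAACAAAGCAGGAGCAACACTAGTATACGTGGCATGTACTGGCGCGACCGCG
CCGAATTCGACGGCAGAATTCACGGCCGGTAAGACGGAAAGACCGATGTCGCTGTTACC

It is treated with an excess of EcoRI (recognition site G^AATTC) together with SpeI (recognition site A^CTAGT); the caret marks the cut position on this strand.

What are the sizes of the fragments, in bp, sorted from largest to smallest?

130, 36, 13 bp

EcoRI sites (GAATTC) start at positions 123, 136.
EcoRI cuts after the first base of each site, so after positions 123, 136.
The SpeI site (ACTAGT) starts at position 87.
SpeI cuts after the first base of each site, so after position 87.
Combined cut positions: 87, 123, 136.
Circular molecule, 3 cuts → 3 fragments:
  88–123 → 36 bp
  124–136 → 13 bp
  137–179 then 1–87 → 43 + 87 = 130 bp
Sorted largest to smallest: 130, 36, 13 bp.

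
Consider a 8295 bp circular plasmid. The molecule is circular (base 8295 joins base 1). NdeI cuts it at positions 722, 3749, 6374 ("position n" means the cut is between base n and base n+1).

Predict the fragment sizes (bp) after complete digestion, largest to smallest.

Circular molecule, 3 cuts → 3 fragments:
  3749 − 722 = 3027 bp
  6374 − 3749 = 2625 bp
  wrap: 8295 − 6374 + 722 = 2643 bp
Sorted largest to smallest: 3027, 2643, 2625 bp.

3027, 2643, 2625 bp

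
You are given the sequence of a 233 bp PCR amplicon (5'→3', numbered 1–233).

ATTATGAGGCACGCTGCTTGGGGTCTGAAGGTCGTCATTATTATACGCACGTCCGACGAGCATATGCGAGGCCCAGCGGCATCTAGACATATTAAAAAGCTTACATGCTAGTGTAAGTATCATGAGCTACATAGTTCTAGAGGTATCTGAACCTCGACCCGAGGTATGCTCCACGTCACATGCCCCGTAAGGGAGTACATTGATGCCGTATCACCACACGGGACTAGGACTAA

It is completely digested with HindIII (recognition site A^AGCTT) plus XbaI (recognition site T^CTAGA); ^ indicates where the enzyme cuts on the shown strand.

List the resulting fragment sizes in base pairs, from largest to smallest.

The HindIII site (AAGCTT) starts at position 97.
HindIII cuts after the first base of each site, so after position 97.
XbaI sites (TCTAGA) start at positions 82, 136.
XbaI cuts after the first base of each site, so after positions 82, 136.
Combined cut positions: 82, 97, 136.
Linear molecule, 3 cuts → 4 fragments:
  1–82 → 82 bp
  83–97 → 15 bp
  98–136 → 39 bp
  137–233 → 97 bp
Sorted largest to smallest: 97, 82, 39, 15 bp.

97, 82, 39, 15 bp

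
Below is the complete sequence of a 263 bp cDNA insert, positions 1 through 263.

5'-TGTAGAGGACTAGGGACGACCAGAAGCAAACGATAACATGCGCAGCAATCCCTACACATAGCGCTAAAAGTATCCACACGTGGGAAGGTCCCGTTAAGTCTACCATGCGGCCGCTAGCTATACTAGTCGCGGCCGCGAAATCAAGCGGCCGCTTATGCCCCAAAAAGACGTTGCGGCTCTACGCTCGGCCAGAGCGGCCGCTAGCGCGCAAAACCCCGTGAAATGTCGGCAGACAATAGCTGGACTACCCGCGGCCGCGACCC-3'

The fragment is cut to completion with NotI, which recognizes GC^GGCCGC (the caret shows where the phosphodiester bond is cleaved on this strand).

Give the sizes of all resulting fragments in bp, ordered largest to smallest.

108, 57, 49, 22, 16, 11 bp

NotI sites (GCGGCCGC) start at positions 107, 129, 145, 194, 251.
NotI cuts after base 2 of each site, so after positions 108, 130, 146, 195, 252.
Linear molecule, 5 cuts → 6 fragments:
  1–108 → 108 bp
  109–130 → 22 bp
  131–146 → 16 bp
  147–195 → 49 bp
  196–252 → 57 bp
  253–263 → 11 bp
Sorted largest to smallest: 108, 57, 49, 22, 16, 11 bp.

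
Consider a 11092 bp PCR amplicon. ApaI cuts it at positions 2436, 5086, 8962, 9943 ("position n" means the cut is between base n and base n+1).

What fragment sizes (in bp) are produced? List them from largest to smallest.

3876, 2650, 2436, 1149, 981 bp

Linear molecule, 4 cuts → 5 fragments:
  2436 − 0 = 2436 bp
  5086 − 2436 = 2650 bp
  8962 − 5086 = 3876 bp
  9943 − 8962 = 981 bp
  11092 − 9943 = 1149 bp
Sorted largest to smallest: 3876, 2650, 2436, 1149, 981 bp.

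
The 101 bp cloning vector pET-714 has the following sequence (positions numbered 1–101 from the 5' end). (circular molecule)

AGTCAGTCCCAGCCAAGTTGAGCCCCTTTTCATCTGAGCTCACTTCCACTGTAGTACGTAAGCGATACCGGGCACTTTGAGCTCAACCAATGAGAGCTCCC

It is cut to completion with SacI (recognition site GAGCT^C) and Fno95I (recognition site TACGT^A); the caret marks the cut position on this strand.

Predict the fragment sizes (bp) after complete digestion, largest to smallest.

SacI sites (GAGCTC) start at positions 36, 79, 94.
SacI cuts after base 5 of each site (before the last base), so after positions 40, 83, 98.
The Fno95I site (TACGTA) starts at position 55.
Fno95I cuts after base 5 of each site (before the last base), so after position 59.
Combined cut positions: 40, 59, 83, 98.
Circular molecule, 4 cuts → 4 fragments:
  41–59 → 19 bp
  60–83 → 24 bp
  84–98 → 15 bp
  99–101 then 1–40 → 3 + 40 = 43 bp
Sorted largest to smallest: 43, 24, 19, 15 bp.

43, 24, 19, 15 bp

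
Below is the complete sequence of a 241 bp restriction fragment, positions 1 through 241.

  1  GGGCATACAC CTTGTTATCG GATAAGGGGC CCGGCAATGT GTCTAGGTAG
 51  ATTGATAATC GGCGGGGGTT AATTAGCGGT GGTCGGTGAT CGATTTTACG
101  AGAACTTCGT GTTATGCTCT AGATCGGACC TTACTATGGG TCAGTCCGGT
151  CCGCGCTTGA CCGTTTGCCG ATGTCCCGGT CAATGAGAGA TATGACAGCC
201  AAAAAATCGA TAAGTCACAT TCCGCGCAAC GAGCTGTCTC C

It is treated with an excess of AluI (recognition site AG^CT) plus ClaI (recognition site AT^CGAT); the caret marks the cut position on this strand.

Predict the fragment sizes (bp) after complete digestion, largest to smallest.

The AluI site (AGCT) starts at position 232.
AluI cuts after base 2 of each site, so after position 233.
ClaI sites (ATCGAT) start at positions 89, 206.
ClaI cuts after base 2 of each site, so after positions 90, 207.
Combined cut positions: 90, 207, 233.
Linear molecule, 3 cuts → 4 fragments:
  1–90 → 90 bp
  91–207 → 117 bp
  208–233 → 26 bp
  234–241 → 8 bp
Sorted largest to smallest: 117, 90, 26, 8 bp.

117, 90, 26, 8 bp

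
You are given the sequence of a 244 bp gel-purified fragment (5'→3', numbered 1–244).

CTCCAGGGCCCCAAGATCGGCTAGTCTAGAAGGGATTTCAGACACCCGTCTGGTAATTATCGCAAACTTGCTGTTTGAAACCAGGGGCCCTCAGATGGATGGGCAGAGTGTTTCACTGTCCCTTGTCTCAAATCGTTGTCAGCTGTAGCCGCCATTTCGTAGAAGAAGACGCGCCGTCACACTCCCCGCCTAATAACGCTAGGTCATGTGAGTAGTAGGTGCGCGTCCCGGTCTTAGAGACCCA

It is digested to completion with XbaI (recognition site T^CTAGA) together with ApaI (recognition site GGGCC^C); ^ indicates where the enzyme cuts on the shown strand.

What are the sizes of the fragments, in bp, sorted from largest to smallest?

The XbaI site (TCTAGA) starts at position 25.
XbaI cuts after the first base of each site, so after position 25.
ApaI sites (GGGCCC) start at positions 6, 85.
ApaI cuts after base 5 of each site (before the last base), so after positions 10, 89.
Combined cut positions: 10, 25, 89.
Linear molecule, 3 cuts → 4 fragments:
  1–10 → 10 bp
  11–25 → 15 bp
  26–89 → 64 bp
  90–244 → 155 bp
Sorted largest to smallest: 155, 64, 15, 10 bp.

155, 64, 15, 10 bp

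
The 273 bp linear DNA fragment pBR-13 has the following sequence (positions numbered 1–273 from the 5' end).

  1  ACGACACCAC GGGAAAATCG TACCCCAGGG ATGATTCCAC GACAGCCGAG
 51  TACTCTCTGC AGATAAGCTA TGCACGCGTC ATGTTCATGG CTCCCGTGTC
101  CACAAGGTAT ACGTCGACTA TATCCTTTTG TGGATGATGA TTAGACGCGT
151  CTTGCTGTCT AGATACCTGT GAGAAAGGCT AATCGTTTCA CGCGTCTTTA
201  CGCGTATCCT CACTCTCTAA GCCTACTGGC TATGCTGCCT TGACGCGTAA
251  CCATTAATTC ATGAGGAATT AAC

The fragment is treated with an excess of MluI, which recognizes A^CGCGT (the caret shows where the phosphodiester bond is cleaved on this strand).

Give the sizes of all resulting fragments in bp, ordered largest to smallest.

74, 71, 45, 43, 30, 10 bp

MluI sites (ACGCGT) start at positions 74, 145, 190, 200, 243.
MluI cuts after the first base of each site, so after positions 74, 145, 190, 200, 243.
Linear molecule, 5 cuts → 6 fragments:
  1–74 → 74 bp
  75–145 → 71 bp
  146–190 → 45 bp
  191–200 → 10 bp
  201–243 → 43 bp
  244–273 → 30 bp
Sorted largest to smallest: 74, 71, 45, 43, 30, 10 bp.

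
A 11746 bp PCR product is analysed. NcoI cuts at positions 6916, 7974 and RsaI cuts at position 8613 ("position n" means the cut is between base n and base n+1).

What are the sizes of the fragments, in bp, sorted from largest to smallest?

Combined cut positions (sorted): 6916, 7974, 8613.
Linear molecule, 3 cuts → 4 fragments:
  6916 − 0 = 6916 bp
  7974 − 6916 = 1058 bp
  8613 − 7974 = 639 bp
  11746 − 8613 = 3133 bp
Sorted largest to smallest: 6916, 3133, 1058, 639 bp.

6916, 3133, 1058, 639 bp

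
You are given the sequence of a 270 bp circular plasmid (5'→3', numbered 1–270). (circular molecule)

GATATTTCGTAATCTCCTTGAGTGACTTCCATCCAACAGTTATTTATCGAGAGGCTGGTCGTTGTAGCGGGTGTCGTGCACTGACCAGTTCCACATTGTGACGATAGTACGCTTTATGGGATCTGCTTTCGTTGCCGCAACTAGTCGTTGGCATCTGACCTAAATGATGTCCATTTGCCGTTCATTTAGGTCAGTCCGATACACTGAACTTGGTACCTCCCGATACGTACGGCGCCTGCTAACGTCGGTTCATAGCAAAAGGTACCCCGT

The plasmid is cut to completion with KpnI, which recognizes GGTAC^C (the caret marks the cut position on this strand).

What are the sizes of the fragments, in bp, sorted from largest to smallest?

KpnI sites (GGTACC) start at positions 212, 261.
KpnI cuts after base 5 of each site (before the last base), so after positions 216, 265.
Circular molecule, 2 cuts → 2 fragments:
  217–265 → 49 bp
  266–270 then 1–216 → 5 + 216 = 221 bp
Sorted largest to smallest: 221, 49 bp.

221, 49 bp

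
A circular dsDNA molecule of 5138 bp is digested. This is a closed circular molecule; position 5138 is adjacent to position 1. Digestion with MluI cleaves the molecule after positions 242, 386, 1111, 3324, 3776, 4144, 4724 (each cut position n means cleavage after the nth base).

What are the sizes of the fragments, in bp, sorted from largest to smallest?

2213, 725, 656, 580, 452, 368, 144 bp

Circular molecule, 7 cuts → 7 fragments:
  386 − 242 = 144 bp
  1111 − 386 = 725 bp
  3324 − 1111 = 2213 bp
  3776 − 3324 = 452 bp
  4144 − 3776 = 368 bp
  4724 − 4144 = 580 bp
  wrap: 5138 − 4724 + 242 = 656 bp
Sorted largest to smallest: 2213, 725, 656, 580, 452, 368, 144 bp.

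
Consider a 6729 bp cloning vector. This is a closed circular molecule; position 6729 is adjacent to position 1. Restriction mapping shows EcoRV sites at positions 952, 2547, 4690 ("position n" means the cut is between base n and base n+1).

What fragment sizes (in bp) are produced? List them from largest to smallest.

Circular molecule, 3 cuts → 3 fragments:
  2547 − 952 = 1595 bp
  4690 − 2547 = 2143 bp
  wrap: 6729 − 4690 + 952 = 2991 bp
Sorted largest to smallest: 2991, 2143, 1595 bp.

2991, 2143, 1595 bp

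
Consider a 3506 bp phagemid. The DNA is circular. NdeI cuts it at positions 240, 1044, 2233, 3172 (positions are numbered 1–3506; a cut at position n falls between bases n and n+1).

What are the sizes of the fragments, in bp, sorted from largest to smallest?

1189, 939, 804, 574 bp

Circular molecule, 4 cuts → 4 fragments:
  1044 − 240 = 804 bp
  2233 − 1044 = 1189 bp
  3172 − 2233 = 939 bp
  wrap: 3506 − 3172 + 240 = 574 bp
Sorted largest to smallest: 1189, 939, 804, 574 bp.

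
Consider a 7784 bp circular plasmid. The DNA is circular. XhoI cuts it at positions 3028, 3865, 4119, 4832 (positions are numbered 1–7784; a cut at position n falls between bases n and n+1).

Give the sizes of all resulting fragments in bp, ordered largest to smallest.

5980, 837, 713, 254 bp

Circular molecule, 4 cuts → 4 fragments:
  3865 − 3028 = 837 bp
  4119 − 3865 = 254 bp
  4832 − 4119 = 713 bp
  wrap: 7784 − 4832 + 3028 = 5980 bp
Sorted largest to smallest: 5980, 837, 713, 254 bp.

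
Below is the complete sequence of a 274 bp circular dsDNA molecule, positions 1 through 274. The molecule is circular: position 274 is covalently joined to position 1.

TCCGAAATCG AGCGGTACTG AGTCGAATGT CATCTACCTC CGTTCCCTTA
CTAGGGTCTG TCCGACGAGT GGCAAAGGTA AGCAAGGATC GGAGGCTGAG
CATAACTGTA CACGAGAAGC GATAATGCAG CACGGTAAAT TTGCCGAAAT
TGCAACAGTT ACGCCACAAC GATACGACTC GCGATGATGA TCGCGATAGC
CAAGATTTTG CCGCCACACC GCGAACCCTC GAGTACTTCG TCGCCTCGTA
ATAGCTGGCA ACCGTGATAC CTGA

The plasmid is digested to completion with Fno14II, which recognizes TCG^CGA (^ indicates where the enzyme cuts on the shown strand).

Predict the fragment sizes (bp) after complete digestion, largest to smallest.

262, 12 bp

Fno14II sites (TCGCGA) start at positions 179, 191.
Fno14II cuts after base 3 of each site, so after positions 181, 193.
Circular molecule, 2 cuts → 2 fragments:
  182–193 → 12 bp
  194–274 then 1–181 → 81 + 181 = 262 bp
Sorted largest to smallest: 262, 12 bp.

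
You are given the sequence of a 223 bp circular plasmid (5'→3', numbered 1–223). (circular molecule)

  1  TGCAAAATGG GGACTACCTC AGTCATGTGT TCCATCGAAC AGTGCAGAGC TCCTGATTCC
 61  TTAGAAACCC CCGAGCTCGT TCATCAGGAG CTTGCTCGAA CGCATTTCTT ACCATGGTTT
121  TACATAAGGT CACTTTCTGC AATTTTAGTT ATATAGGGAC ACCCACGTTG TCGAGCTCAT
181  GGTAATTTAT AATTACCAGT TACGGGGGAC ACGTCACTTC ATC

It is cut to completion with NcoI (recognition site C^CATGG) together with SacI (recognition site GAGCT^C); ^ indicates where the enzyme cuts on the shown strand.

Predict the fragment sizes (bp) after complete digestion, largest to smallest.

The NcoI site (CCATGG) starts at position 112.
NcoI cuts after the first base of each site, so after position 112.
SacI sites (GAGCTC) start at positions 47, 73, 173.
SacI cuts after base 5 of each site (before the last base), so after positions 51, 77, 177.
Combined cut positions: 51, 77, 112, 177.
Circular molecule, 4 cuts → 4 fragments:
  52–77 → 26 bp
  78–112 → 35 bp
  113–177 → 65 bp
  178–223 then 1–51 → 46 + 51 = 97 bp
Sorted largest to smallest: 97, 65, 35, 26 bp.

97, 65, 35, 26 bp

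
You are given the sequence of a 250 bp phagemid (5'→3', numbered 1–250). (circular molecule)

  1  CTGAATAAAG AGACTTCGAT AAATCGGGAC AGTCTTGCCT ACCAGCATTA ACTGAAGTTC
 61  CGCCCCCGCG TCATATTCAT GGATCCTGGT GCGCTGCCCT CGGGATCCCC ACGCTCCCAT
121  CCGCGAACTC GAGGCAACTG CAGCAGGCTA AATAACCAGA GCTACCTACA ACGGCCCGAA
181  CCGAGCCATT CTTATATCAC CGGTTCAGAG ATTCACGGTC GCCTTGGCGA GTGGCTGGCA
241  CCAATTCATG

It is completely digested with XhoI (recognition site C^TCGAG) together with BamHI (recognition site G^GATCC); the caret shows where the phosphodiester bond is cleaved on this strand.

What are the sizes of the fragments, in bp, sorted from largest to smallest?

The XhoI site (CTCGAG) starts at position 128.
XhoI cuts after the first base of each site, so after position 128.
BamHI sites (GGATCC) start at positions 81, 103.
BamHI cuts after the first base of each site, so after positions 81, 103.
Combined cut positions: 81, 103, 128.
Circular molecule, 3 cuts → 3 fragments:
  82–103 → 22 bp
  104–128 → 25 bp
  129–250 then 1–81 → 122 + 81 = 203 bp
Sorted largest to smallest: 203, 25, 22 bp.

203, 25, 22 bp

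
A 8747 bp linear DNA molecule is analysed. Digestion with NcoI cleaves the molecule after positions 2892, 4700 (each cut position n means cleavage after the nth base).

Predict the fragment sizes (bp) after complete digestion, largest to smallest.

4047, 2892, 1808 bp

Linear molecule, 2 cuts → 3 fragments:
  2892 − 0 = 2892 bp
  4700 − 2892 = 1808 bp
  8747 − 4700 = 4047 bp
Sorted largest to smallest: 4047, 2892, 1808 bp.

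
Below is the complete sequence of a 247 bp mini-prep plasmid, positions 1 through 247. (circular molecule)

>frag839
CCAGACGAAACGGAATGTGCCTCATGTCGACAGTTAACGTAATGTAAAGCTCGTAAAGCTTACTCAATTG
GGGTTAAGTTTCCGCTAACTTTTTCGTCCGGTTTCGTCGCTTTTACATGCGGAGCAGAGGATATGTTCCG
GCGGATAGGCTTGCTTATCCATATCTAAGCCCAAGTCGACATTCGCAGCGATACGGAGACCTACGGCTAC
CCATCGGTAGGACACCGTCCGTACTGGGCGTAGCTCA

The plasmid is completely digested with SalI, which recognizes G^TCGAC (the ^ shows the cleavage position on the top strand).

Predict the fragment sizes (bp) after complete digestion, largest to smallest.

SalI sites (GTCGAC) start at positions 26, 175.
SalI cuts after the first base of each site, so after positions 26, 175.
Circular molecule, 2 cuts → 2 fragments:
  27–175 → 149 bp
  176–247 then 1–26 → 72 + 26 = 98 bp
Sorted largest to smallest: 149, 98 bp.

149, 98 bp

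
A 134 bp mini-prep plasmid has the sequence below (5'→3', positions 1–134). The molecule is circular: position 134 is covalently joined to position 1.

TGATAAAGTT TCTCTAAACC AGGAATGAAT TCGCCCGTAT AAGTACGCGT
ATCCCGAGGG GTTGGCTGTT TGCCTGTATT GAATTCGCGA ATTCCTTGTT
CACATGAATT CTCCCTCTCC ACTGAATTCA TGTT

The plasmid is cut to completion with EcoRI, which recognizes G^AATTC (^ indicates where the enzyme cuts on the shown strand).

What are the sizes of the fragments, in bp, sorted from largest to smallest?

54, 37, 18, 17, 8 bp

EcoRI sites (GAATTC) start at positions 27, 81, 89, 106, 124.
EcoRI cuts after the first base of each site, so after positions 27, 81, 89, 106, 124.
Circular molecule, 5 cuts → 5 fragments:
  28–81 → 54 bp
  82–89 → 8 bp
  90–106 → 17 bp
  107–124 → 18 bp
  125–134 then 1–27 → 10 + 27 = 37 bp
Sorted largest to smallest: 54, 37, 18, 17, 8 bp.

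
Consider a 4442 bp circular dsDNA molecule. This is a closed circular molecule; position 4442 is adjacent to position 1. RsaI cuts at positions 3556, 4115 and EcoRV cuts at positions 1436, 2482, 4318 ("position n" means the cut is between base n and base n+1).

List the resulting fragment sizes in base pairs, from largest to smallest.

Combined cut positions (sorted): 1436, 2482, 3556, 4115, 4318.
Circular molecule, 5 cuts → 5 fragments:
  2482 − 1436 = 1046 bp
  3556 − 2482 = 1074 bp
  4115 − 3556 = 559 bp
  4318 − 4115 = 203 bp
  wrap: 4442 − 4318 + 1436 = 1560 bp
Sorted largest to smallest: 1560, 1074, 1046, 559, 203 bp.

1560, 1074, 1046, 559, 203 bp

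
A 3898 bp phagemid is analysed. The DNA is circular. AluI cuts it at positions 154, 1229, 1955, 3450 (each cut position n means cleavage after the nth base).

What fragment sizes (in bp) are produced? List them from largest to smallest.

1495, 1075, 726, 602 bp

Circular molecule, 4 cuts → 4 fragments:
  1229 − 154 = 1075 bp
  1955 − 1229 = 726 bp
  3450 − 1955 = 1495 bp
  wrap: 3898 − 3450 + 154 = 602 bp
Sorted largest to smallest: 1495, 1075, 726, 602 bp.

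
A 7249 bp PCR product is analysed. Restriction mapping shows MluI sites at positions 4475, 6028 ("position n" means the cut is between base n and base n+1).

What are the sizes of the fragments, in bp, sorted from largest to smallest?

Linear molecule, 2 cuts → 3 fragments:
  4475 − 0 = 4475 bp
  6028 − 4475 = 1553 bp
  7249 − 6028 = 1221 bp
Sorted largest to smallest: 4475, 1553, 1221 bp.

4475, 1553, 1221 bp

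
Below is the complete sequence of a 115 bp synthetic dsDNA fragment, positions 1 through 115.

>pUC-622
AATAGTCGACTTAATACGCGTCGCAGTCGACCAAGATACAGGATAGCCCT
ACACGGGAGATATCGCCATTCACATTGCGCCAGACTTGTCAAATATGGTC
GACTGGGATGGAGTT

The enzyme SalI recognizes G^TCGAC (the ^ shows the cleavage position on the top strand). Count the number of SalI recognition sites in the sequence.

GTCGAC occurs starting at positions 5, 26, 98.
SalI cuts at 3 sites.

3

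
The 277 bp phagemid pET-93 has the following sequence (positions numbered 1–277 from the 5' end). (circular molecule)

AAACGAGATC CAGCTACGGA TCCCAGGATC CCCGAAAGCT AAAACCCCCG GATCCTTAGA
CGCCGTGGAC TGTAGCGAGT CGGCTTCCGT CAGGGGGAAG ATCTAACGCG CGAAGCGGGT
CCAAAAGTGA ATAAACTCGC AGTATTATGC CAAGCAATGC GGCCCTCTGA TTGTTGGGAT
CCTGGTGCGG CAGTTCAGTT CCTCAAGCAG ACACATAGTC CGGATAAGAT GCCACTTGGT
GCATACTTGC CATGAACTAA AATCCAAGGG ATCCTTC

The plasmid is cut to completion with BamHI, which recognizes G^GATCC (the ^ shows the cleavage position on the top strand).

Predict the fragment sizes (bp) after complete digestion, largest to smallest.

127, 92, 26, 24, 8 bp

BamHI sites (GGATCC) start at positions 18, 26, 50, 177, 269.
BamHI cuts after the first base of each site, so after positions 18, 26, 50, 177, 269.
Circular molecule, 5 cuts → 5 fragments:
  19–26 → 8 bp
  27–50 → 24 bp
  51–177 → 127 bp
  178–269 → 92 bp
  270–277 then 1–18 → 8 + 18 = 26 bp
Sorted largest to smallest: 127, 92, 26, 24, 8 bp.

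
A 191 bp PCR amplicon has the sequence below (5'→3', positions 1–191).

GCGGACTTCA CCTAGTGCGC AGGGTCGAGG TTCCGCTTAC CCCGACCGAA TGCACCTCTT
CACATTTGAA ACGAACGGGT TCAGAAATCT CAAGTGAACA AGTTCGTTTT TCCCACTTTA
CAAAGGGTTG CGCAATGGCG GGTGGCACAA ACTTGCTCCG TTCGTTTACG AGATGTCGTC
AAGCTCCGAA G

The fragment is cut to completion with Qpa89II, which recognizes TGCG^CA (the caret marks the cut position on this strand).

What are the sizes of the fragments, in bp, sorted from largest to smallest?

Qpa89II sites (TGCGCA) start at positions 16, 129.
Qpa89II cuts after base 4 of each site, so after positions 19, 132.
Linear molecule, 2 cuts → 3 fragments:
  1–19 → 19 bp
  20–132 → 113 bp
  133–191 → 59 bp
Sorted largest to smallest: 113, 59, 19 bp.

113, 59, 19 bp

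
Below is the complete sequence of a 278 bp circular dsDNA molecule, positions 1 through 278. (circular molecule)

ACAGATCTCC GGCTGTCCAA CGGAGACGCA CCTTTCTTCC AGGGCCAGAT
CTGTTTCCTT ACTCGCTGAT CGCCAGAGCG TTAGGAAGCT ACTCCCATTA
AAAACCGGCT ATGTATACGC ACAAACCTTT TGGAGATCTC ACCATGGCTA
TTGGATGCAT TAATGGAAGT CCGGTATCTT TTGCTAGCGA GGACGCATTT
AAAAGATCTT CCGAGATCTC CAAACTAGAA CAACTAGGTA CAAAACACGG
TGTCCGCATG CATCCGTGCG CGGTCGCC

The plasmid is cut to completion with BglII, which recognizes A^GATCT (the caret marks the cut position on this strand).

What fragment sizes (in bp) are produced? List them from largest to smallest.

BglII sites (AGATCT) start at positions 3, 47, 134, 204, 214.
BglII cuts after the first base of each site, so after positions 3, 47, 134, 204, 214.
Circular molecule, 5 cuts → 5 fragments:
  4–47 → 44 bp
  48–134 → 87 bp
  135–204 → 70 bp
  205–214 → 10 bp
  215–278 then 1–3 → 64 + 3 = 67 bp
Sorted largest to smallest: 87, 70, 67, 44, 10 bp.

87, 70, 67, 44, 10 bp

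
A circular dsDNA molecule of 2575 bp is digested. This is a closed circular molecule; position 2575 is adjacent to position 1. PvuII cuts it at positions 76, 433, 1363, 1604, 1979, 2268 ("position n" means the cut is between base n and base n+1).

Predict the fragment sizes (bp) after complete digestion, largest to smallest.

Circular molecule, 6 cuts → 6 fragments:
  433 − 76 = 357 bp
  1363 − 433 = 930 bp
  1604 − 1363 = 241 bp
  1979 − 1604 = 375 bp
  2268 − 1979 = 289 bp
  wrap: 2575 − 2268 + 76 = 383 bp
Sorted largest to smallest: 930, 383, 375, 357, 289, 241 bp.

930, 383, 375, 357, 289, 241 bp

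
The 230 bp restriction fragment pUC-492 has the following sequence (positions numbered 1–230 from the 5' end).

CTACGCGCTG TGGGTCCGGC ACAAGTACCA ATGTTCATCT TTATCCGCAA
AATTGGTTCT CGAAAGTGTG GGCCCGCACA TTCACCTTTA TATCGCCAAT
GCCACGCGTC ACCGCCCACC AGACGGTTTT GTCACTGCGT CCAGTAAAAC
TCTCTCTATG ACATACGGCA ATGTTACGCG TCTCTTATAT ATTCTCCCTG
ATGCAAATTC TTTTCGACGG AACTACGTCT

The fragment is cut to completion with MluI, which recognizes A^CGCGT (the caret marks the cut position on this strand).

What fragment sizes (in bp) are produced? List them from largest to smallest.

MluI sites (ACGCGT) start at positions 104, 176.
MluI cuts after the first base of each site, so after positions 104, 176.
Linear molecule, 2 cuts → 3 fragments:
  1–104 → 104 bp
  105–176 → 72 bp
  177–230 → 54 bp
Sorted largest to smallest: 104, 72, 54 bp.

104, 72, 54 bp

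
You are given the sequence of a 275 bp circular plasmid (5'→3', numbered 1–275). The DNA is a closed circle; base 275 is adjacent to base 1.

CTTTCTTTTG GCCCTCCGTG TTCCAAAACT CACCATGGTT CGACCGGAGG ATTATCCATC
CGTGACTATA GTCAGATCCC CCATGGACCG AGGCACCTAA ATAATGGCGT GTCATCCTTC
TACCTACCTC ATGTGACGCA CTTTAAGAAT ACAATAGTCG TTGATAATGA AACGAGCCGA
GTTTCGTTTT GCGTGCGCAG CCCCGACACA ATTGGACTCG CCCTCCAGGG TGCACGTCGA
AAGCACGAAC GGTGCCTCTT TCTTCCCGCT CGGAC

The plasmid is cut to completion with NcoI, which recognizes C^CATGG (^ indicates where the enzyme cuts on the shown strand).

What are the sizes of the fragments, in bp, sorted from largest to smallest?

227, 48 bp

NcoI sites (CCATGG) start at positions 33, 81.
NcoI cuts after the first base of each site, so after positions 33, 81.
Circular molecule, 2 cuts → 2 fragments:
  34–81 → 48 bp
  82–275 then 1–33 → 194 + 33 = 227 bp
Sorted largest to smallest: 227, 48 bp.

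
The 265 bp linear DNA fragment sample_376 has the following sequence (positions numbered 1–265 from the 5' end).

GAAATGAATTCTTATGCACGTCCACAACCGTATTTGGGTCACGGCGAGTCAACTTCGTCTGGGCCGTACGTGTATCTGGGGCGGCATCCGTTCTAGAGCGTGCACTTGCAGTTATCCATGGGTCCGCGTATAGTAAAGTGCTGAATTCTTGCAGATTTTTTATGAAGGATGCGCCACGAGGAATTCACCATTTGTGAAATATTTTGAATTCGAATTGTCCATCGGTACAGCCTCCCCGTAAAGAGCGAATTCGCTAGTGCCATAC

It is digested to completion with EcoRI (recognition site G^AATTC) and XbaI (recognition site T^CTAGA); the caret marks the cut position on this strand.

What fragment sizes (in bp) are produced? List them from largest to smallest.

86, 51, 41, 38, 25, 18, 6 bp

EcoRI sites (GAATTC) start at positions 6, 143, 181, 206, 247.
EcoRI cuts after the first base of each site, so after positions 6, 143, 181, 206, 247.
The XbaI site (TCTAGA) starts at position 92.
XbaI cuts after the first base of each site, so after position 92.
Combined cut positions: 6, 92, 143, 181, 206, 247.
Linear molecule, 6 cuts → 7 fragments:
  1–6 → 6 bp
  7–92 → 86 bp
  93–143 → 51 bp
  144–181 → 38 bp
  182–206 → 25 bp
  207–247 → 41 bp
  248–265 → 18 bp
Sorted largest to smallest: 86, 51, 41, 38, 25, 18, 6 bp.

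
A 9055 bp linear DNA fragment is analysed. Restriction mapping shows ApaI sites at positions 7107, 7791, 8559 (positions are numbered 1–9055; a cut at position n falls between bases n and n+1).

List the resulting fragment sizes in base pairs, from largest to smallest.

Linear molecule, 3 cuts → 4 fragments:
  7107 − 0 = 7107 bp
  7791 − 7107 = 684 bp
  8559 − 7791 = 768 bp
  9055 − 8559 = 496 bp
Sorted largest to smallest: 7107, 768, 684, 496 bp.

7107, 768, 684, 496 bp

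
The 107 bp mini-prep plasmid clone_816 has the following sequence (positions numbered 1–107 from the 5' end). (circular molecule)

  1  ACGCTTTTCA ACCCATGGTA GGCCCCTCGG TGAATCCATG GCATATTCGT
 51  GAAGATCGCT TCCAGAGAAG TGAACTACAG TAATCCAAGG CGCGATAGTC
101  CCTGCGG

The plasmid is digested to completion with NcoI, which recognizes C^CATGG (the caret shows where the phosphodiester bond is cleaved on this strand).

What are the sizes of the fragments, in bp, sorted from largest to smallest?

84, 23 bp

NcoI sites (CCATGG) start at positions 13, 36.
NcoI cuts after the first base of each site, so after positions 13, 36.
Circular molecule, 2 cuts → 2 fragments:
  14–36 → 23 bp
  37–107 then 1–13 → 71 + 13 = 84 bp
Sorted largest to smallest: 84, 23 bp.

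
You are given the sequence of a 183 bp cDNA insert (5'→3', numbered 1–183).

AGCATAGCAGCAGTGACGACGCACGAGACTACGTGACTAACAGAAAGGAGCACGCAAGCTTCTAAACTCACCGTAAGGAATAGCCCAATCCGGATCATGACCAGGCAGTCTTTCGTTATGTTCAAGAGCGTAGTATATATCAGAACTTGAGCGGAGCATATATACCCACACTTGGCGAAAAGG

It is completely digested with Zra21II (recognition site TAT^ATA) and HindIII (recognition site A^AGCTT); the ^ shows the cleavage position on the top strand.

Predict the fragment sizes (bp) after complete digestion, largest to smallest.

80, 56, 25, 22 bp

Zra21II sites (TATATA) start at positions 134, 159.
Zra21II cuts after base 3 of each site, so after positions 136, 161.
The HindIII site (AAGCTT) starts at position 56.
HindIII cuts after the first base of each site, so after position 56.
Combined cut positions: 56, 136, 161.
Linear molecule, 3 cuts → 4 fragments:
  1–56 → 56 bp
  57–136 → 80 bp
  137–161 → 25 bp
  162–183 → 22 bp
Sorted largest to smallest: 80, 56, 25, 22 bp.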